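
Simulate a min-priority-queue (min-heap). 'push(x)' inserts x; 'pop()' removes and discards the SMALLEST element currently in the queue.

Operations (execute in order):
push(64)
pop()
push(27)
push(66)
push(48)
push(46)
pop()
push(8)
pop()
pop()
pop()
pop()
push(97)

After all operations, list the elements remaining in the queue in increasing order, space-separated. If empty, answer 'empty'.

push(64): heap contents = [64]
pop() → 64: heap contents = []
push(27): heap contents = [27]
push(66): heap contents = [27, 66]
push(48): heap contents = [27, 48, 66]
push(46): heap contents = [27, 46, 48, 66]
pop() → 27: heap contents = [46, 48, 66]
push(8): heap contents = [8, 46, 48, 66]
pop() → 8: heap contents = [46, 48, 66]
pop() → 46: heap contents = [48, 66]
pop() → 48: heap contents = [66]
pop() → 66: heap contents = []
push(97): heap contents = [97]

Answer: 97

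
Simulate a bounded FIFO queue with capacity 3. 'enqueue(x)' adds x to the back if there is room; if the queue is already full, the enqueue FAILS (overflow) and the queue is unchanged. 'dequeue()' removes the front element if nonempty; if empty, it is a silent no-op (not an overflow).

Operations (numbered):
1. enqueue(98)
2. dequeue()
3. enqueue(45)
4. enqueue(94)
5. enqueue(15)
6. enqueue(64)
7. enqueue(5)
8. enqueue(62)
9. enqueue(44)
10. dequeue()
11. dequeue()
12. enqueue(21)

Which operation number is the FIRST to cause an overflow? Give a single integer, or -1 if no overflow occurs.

1. enqueue(98): size=1
2. dequeue(): size=0
3. enqueue(45): size=1
4. enqueue(94): size=2
5. enqueue(15): size=3
6. enqueue(64): size=3=cap → OVERFLOW (fail)
7. enqueue(5): size=3=cap → OVERFLOW (fail)
8. enqueue(62): size=3=cap → OVERFLOW (fail)
9. enqueue(44): size=3=cap → OVERFLOW (fail)
10. dequeue(): size=2
11. dequeue(): size=1
12. enqueue(21): size=2

Answer: 6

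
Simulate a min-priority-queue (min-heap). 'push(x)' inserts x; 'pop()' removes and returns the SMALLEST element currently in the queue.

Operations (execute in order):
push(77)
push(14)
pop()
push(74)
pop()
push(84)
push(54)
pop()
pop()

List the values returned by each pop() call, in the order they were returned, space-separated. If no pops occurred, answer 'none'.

push(77): heap contents = [77]
push(14): heap contents = [14, 77]
pop() → 14: heap contents = [77]
push(74): heap contents = [74, 77]
pop() → 74: heap contents = [77]
push(84): heap contents = [77, 84]
push(54): heap contents = [54, 77, 84]
pop() → 54: heap contents = [77, 84]
pop() → 77: heap contents = [84]

Answer: 14 74 54 77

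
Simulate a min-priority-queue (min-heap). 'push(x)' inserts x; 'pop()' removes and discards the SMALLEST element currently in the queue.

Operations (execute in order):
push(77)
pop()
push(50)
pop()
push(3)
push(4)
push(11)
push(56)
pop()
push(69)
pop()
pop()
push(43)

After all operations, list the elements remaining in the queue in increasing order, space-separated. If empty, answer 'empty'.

Answer: 43 56 69

Derivation:
push(77): heap contents = [77]
pop() → 77: heap contents = []
push(50): heap contents = [50]
pop() → 50: heap contents = []
push(3): heap contents = [3]
push(4): heap contents = [3, 4]
push(11): heap contents = [3, 4, 11]
push(56): heap contents = [3, 4, 11, 56]
pop() → 3: heap contents = [4, 11, 56]
push(69): heap contents = [4, 11, 56, 69]
pop() → 4: heap contents = [11, 56, 69]
pop() → 11: heap contents = [56, 69]
push(43): heap contents = [43, 56, 69]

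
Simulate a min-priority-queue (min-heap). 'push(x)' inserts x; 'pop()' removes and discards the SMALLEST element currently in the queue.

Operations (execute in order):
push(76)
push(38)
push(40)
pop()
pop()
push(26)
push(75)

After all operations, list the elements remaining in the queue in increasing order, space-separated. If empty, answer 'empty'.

push(76): heap contents = [76]
push(38): heap contents = [38, 76]
push(40): heap contents = [38, 40, 76]
pop() → 38: heap contents = [40, 76]
pop() → 40: heap contents = [76]
push(26): heap contents = [26, 76]
push(75): heap contents = [26, 75, 76]

Answer: 26 75 76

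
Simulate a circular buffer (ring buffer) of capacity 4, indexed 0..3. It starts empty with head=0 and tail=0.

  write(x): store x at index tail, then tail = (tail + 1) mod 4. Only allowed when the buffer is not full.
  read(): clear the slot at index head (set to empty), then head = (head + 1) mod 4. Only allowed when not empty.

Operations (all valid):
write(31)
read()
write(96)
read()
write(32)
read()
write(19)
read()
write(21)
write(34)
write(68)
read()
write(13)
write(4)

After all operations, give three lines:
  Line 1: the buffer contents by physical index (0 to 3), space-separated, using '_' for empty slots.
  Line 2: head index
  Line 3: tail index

Answer: 4 34 68 13
1
1

Derivation:
write(31): buf=[31 _ _ _], head=0, tail=1, size=1
read(): buf=[_ _ _ _], head=1, tail=1, size=0
write(96): buf=[_ 96 _ _], head=1, tail=2, size=1
read(): buf=[_ _ _ _], head=2, tail=2, size=0
write(32): buf=[_ _ 32 _], head=2, tail=3, size=1
read(): buf=[_ _ _ _], head=3, tail=3, size=0
write(19): buf=[_ _ _ 19], head=3, tail=0, size=1
read(): buf=[_ _ _ _], head=0, tail=0, size=0
write(21): buf=[21 _ _ _], head=0, tail=1, size=1
write(34): buf=[21 34 _ _], head=0, tail=2, size=2
write(68): buf=[21 34 68 _], head=0, tail=3, size=3
read(): buf=[_ 34 68 _], head=1, tail=3, size=2
write(13): buf=[_ 34 68 13], head=1, tail=0, size=3
write(4): buf=[4 34 68 13], head=1, tail=1, size=4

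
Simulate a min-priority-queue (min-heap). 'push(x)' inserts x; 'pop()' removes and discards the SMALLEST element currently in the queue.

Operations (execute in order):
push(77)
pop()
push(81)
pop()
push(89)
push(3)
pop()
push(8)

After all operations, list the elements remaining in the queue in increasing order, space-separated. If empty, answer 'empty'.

push(77): heap contents = [77]
pop() → 77: heap contents = []
push(81): heap contents = [81]
pop() → 81: heap contents = []
push(89): heap contents = [89]
push(3): heap contents = [3, 89]
pop() → 3: heap contents = [89]
push(8): heap contents = [8, 89]

Answer: 8 89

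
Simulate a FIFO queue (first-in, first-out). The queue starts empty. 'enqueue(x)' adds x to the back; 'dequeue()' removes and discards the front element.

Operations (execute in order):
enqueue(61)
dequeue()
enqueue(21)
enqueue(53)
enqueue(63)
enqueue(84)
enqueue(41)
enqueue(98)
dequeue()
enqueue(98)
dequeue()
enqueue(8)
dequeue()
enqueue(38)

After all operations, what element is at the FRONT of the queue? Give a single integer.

enqueue(61): queue = [61]
dequeue(): queue = []
enqueue(21): queue = [21]
enqueue(53): queue = [21, 53]
enqueue(63): queue = [21, 53, 63]
enqueue(84): queue = [21, 53, 63, 84]
enqueue(41): queue = [21, 53, 63, 84, 41]
enqueue(98): queue = [21, 53, 63, 84, 41, 98]
dequeue(): queue = [53, 63, 84, 41, 98]
enqueue(98): queue = [53, 63, 84, 41, 98, 98]
dequeue(): queue = [63, 84, 41, 98, 98]
enqueue(8): queue = [63, 84, 41, 98, 98, 8]
dequeue(): queue = [84, 41, 98, 98, 8]
enqueue(38): queue = [84, 41, 98, 98, 8, 38]

Answer: 84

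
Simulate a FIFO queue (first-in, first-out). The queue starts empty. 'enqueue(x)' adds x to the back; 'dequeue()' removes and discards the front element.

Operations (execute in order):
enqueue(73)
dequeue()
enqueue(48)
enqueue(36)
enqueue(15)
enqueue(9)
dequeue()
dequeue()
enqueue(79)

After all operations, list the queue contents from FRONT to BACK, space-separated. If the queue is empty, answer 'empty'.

Answer: 15 9 79

Derivation:
enqueue(73): [73]
dequeue(): []
enqueue(48): [48]
enqueue(36): [48, 36]
enqueue(15): [48, 36, 15]
enqueue(9): [48, 36, 15, 9]
dequeue(): [36, 15, 9]
dequeue(): [15, 9]
enqueue(79): [15, 9, 79]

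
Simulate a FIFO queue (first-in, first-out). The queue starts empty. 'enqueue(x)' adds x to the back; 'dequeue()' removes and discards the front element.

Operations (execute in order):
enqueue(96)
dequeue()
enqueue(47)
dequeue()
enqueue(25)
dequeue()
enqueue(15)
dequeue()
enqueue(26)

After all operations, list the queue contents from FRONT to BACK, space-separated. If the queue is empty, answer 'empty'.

Answer: 26

Derivation:
enqueue(96): [96]
dequeue(): []
enqueue(47): [47]
dequeue(): []
enqueue(25): [25]
dequeue(): []
enqueue(15): [15]
dequeue(): []
enqueue(26): [26]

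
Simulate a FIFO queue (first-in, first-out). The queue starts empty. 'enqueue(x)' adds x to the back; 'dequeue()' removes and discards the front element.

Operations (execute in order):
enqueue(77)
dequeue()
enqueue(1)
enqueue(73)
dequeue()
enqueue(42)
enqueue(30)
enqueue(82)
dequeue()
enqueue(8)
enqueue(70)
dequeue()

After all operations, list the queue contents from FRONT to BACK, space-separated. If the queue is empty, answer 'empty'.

Answer: 30 82 8 70

Derivation:
enqueue(77): [77]
dequeue(): []
enqueue(1): [1]
enqueue(73): [1, 73]
dequeue(): [73]
enqueue(42): [73, 42]
enqueue(30): [73, 42, 30]
enqueue(82): [73, 42, 30, 82]
dequeue(): [42, 30, 82]
enqueue(8): [42, 30, 82, 8]
enqueue(70): [42, 30, 82, 8, 70]
dequeue(): [30, 82, 8, 70]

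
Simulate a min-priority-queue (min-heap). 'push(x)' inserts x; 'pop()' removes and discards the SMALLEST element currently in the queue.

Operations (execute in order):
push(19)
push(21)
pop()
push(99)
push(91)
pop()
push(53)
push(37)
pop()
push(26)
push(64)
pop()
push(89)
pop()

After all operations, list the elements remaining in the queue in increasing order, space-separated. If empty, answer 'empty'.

push(19): heap contents = [19]
push(21): heap contents = [19, 21]
pop() → 19: heap contents = [21]
push(99): heap contents = [21, 99]
push(91): heap contents = [21, 91, 99]
pop() → 21: heap contents = [91, 99]
push(53): heap contents = [53, 91, 99]
push(37): heap contents = [37, 53, 91, 99]
pop() → 37: heap contents = [53, 91, 99]
push(26): heap contents = [26, 53, 91, 99]
push(64): heap contents = [26, 53, 64, 91, 99]
pop() → 26: heap contents = [53, 64, 91, 99]
push(89): heap contents = [53, 64, 89, 91, 99]
pop() → 53: heap contents = [64, 89, 91, 99]

Answer: 64 89 91 99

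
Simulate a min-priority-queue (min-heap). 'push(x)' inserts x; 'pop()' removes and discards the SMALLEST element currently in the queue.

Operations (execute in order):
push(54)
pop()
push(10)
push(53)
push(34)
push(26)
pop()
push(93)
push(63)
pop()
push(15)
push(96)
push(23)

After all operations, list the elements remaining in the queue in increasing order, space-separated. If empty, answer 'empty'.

push(54): heap contents = [54]
pop() → 54: heap contents = []
push(10): heap contents = [10]
push(53): heap contents = [10, 53]
push(34): heap contents = [10, 34, 53]
push(26): heap contents = [10, 26, 34, 53]
pop() → 10: heap contents = [26, 34, 53]
push(93): heap contents = [26, 34, 53, 93]
push(63): heap contents = [26, 34, 53, 63, 93]
pop() → 26: heap contents = [34, 53, 63, 93]
push(15): heap contents = [15, 34, 53, 63, 93]
push(96): heap contents = [15, 34, 53, 63, 93, 96]
push(23): heap contents = [15, 23, 34, 53, 63, 93, 96]

Answer: 15 23 34 53 63 93 96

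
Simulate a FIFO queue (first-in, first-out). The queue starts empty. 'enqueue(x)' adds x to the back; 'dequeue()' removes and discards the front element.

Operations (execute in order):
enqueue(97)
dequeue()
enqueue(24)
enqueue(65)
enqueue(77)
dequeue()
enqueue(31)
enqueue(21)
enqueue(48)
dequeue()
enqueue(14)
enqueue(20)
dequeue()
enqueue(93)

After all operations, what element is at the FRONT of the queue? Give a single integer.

Answer: 31

Derivation:
enqueue(97): queue = [97]
dequeue(): queue = []
enqueue(24): queue = [24]
enqueue(65): queue = [24, 65]
enqueue(77): queue = [24, 65, 77]
dequeue(): queue = [65, 77]
enqueue(31): queue = [65, 77, 31]
enqueue(21): queue = [65, 77, 31, 21]
enqueue(48): queue = [65, 77, 31, 21, 48]
dequeue(): queue = [77, 31, 21, 48]
enqueue(14): queue = [77, 31, 21, 48, 14]
enqueue(20): queue = [77, 31, 21, 48, 14, 20]
dequeue(): queue = [31, 21, 48, 14, 20]
enqueue(93): queue = [31, 21, 48, 14, 20, 93]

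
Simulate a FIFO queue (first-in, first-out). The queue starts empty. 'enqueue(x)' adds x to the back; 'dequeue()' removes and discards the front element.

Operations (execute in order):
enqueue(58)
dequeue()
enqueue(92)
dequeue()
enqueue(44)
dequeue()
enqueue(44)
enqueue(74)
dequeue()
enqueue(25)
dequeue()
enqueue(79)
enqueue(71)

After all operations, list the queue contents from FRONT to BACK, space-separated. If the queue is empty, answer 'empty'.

Answer: 25 79 71

Derivation:
enqueue(58): [58]
dequeue(): []
enqueue(92): [92]
dequeue(): []
enqueue(44): [44]
dequeue(): []
enqueue(44): [44]
enqueue(74): [44, 74]
dequeue(): [74]
enqueue(25): [74, 25]
dequeue(): [25]
enqueue(79): [25, 79]
enqueue(71): [25, 79, 71]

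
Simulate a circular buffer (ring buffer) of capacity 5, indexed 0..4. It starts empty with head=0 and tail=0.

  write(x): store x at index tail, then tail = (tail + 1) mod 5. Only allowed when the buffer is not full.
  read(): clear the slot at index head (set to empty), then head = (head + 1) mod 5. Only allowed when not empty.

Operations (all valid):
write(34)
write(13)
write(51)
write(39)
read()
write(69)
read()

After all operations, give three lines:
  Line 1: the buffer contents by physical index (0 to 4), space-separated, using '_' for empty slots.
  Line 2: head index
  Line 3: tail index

write(34): buf=[34 _ _ _ _], head=0, tail=1, size=1
write(13): buf=[34 13 _ _ _], head=0, tail=2, size=2
write(51): buf=[34 13 51 _ _], head=0, tail=3, size=3
write(39): buf=[34 13 51 39 _], head=0, tail=4, size=4
read(): buf=[_ 13 51 39 _], head=1, tail=4, size=3
write(69): buf=[_ 13 51 39 69], head=1, tail=0, size=4
read(): buf=[_ _ 51 39 69], head=2, tail=0, size=3

Answer: _ _ 51 39 69
2
0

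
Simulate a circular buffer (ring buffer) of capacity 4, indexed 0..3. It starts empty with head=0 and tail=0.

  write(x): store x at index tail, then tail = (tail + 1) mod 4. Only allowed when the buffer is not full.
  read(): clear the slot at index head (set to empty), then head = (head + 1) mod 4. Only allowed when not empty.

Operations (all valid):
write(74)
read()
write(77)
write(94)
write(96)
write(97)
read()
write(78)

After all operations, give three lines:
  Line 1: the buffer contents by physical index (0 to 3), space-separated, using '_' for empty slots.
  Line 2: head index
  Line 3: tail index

Answer: 97 78 94 96
2
2

Derivation:
write(74): buf=[74 _ _ _], head=0, tail=1, size=1
read(): buf=[_ _ _ _], head=1, tail=1, size=0
write(77): buf=[_ 77 _ _], head=1, tail=2, size=1
write(94): buf=[_ 77 94 _], head=1, tail=3, size=2
write(96): buf=[_ 77 94 96], head=1, tail=0, size=3
write(97): buf=[97 77 94 96], head=1, tail=1, size=4
read(): buf=[97 _ 94 96], head=2, tail=1, size=3
write(78): buf=[97 78 94 96], head=2, tail=2, size=4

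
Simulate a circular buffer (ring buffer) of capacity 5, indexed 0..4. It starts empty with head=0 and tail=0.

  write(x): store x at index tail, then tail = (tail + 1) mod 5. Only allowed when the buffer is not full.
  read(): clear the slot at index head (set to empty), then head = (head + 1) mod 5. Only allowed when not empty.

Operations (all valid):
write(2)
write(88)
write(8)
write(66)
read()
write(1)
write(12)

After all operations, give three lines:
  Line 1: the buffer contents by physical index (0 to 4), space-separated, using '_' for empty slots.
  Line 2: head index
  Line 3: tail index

Answer: 12 88 8 66 1
1
1

Derivation:
write(2): buf=[2 _ _ _ _], head=0, tail=1, size=1
write(88): buf=[2 88 _ _ _], head=0, tail=2, size=2
write(8): buf=[2 88 8 _ _], head=0, tail=3, size=3
write(66): buf=[2 88 8 66 _], head=0, tail=4, size=4
read(): buf=[_ 88 8 66 _], head=1, tail=4, size=3
write(1): buf=[_ 88 8 66 1], head=1, tail=0, size=4
write(12): buf=[12 88 8 66 1], head=1, tail=1, size=5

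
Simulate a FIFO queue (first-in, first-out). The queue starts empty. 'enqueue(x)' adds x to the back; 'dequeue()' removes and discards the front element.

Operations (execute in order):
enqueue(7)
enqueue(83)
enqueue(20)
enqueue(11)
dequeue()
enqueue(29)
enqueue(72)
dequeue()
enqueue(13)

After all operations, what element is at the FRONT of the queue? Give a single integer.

Answer: 20

Derivation:
enqueue(7): queue = [7]
enqueue(83): queue = [7, 83]
enqueue(20): queue = [7, 83, 20]
enqueue(11): queue = [7, 83, 20, 11]
dequeue(): queue = [83, 20, 11]
enqueue(29): queue = [83, 20, 11, 29]
enqueue(72): queue = [83, 20, 11, 29, 72]
dequeue(): queue = [20, 11, 29, 72]
enqueue(13): queue = [20, 11, 29, 72, 13]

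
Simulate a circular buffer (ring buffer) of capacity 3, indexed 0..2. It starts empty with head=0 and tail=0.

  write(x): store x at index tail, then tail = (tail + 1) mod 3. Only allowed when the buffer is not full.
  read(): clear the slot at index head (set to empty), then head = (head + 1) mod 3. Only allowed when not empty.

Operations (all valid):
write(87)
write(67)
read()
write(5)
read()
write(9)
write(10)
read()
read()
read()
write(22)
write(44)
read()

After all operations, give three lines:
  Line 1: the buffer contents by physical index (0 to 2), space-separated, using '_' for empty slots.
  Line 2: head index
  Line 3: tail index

write(87): buf=[87 _ _], head=0, tail=1, size=1
write(67): buf=[87 67 _], head=0, tail=2, size=2
read(): buf=[_ 67 _], head=1, tail=2, size=1
write(5): buf=[_ 67 5], head=1, tail=0, size=2
read(): buf=[_ _ 5], head=2, tail=0, size=1
write(9): buf=[9 _ 5], head=2, tail=1, size=2
write(10): buf=[9 10 5], head=2, tail=2, size=3
read(): buf=[9 10 _], head=0, tail=2, size=2
read(): buf=[_ 10 _], head=1, tail=2, size=1
read(): buf=[_ _ _], head=2, tail=2, size=0
write(22): buf=[_ _ 22], head=2, tail=0, size=1
write(44): buf=[44 _ 22], head=2, tail=1, size=2
read(): buf=[44 _ _], head=0, tail=1, size=1

Answer: 44 _ _
0
1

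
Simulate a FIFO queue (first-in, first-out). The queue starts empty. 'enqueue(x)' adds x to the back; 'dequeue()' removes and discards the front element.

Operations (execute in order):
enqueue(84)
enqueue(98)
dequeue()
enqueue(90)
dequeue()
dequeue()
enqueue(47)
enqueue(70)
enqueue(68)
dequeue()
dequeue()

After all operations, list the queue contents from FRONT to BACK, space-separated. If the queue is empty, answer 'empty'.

Answer: 68

Derivation:
enqueue(84): [84]
enqueue(98): [84, 98]
dequeue(): [98]
enqueue(90): [98, 90]
dequeue(): [90]
dequeue(): []
enqueue(47): [47]
enqueue(70): [47, 70]
enqueue(68): [47, 70, 68]
dequeue(): [70, 68]
dequeue(): [68]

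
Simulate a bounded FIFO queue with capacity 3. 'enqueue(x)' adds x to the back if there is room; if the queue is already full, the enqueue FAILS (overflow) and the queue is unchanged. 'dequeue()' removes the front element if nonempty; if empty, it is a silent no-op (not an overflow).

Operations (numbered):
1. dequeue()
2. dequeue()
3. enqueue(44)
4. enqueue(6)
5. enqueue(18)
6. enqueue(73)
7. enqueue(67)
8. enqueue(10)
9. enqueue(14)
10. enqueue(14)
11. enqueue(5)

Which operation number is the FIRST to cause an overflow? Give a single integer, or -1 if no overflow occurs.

1. dequeue(): empty, no-op, size=0
2. dequeue(): empty, no-op, size=0
3. enqueue(44): size=1
4. enqueue(6): size=2
5. enqueue(18): size=3
6. enqueue(73): size=3=cap → OVERFLOW (fail)
7. enqueue(67): size=3=cap → OVERFLOW (fail)
8. enqueue(10): size=3=cap → OVERFLOW (fail)
9. enqueue(14): size=3=cap → OVERFLOW (fail)
10. enqueue(14): size=3=cap → OVERFLOW (fail)
11. enqueue(5): size=3=cap → OVERFLOW (fail)

Answer: 6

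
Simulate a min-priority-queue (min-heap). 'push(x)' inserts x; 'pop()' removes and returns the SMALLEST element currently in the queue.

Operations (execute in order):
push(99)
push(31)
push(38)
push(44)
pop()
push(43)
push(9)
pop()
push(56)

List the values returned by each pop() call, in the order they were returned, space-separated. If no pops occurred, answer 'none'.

push(99): heap contents = [99]
push(31): heap contents = [31, 99]
push(38): heap contents = [31, 38, 99]
push(44): heap contents = [31, 38, 44, 99]
pop() → 31: heap contents = [38, 44, 99]
push(43): heap contents = [38, 43, 44, 99]
push(9): heap contents = [9, 38, 43, 44, 99]
pop() → 9: heap contents = [38, 43, 44, 99]
push(56): heap contents = [38, 43, 44, 56, 99]

Answer: 31 9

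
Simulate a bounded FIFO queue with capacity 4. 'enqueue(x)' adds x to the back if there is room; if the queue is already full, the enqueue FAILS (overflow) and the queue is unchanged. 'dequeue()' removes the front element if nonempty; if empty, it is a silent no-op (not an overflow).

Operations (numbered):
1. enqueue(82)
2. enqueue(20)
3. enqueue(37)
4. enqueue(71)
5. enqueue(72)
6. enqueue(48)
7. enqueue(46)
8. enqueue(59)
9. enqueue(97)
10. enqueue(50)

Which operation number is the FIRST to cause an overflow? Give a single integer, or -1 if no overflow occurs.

Answer: 5

Derivation:
1. enqueue(82): size=1
2. enqueue(20): size=2
3. enqueue(37): size=3
4. enqueue(71): size=4
5. enqueue(72): size=4=cap → OVERFLOW (fail)
6. enqueue(48): size=4=cap → OVERFLOW (fail)
7. enqueue(46): size=4=cap → OVERFLOW (fail)
8. enqueue(59): size=4=cap → OVERFLOW (fail)
9. enqueue(97): size=4=cap → OVERFLOW (fail)
10. enqueue(50): size=4=cap → OVERFLOW (fail)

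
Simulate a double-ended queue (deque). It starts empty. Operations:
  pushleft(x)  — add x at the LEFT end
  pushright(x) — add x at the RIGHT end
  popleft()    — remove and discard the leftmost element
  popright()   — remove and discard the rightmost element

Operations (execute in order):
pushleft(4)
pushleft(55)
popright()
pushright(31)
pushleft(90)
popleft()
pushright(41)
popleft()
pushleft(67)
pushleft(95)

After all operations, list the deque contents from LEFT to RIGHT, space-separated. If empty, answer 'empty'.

Answer: 95 67 31 41

Derivation:
pushleft(4): [4]
pushleft(55): [55, 4]
popright(): [55]
pushright(31): [55, 31]
pushleft(90): [90, 55, 31]
popleft(): [55, 31]
pushright(41): [55, 31, 41]
popleft(): [31, 41]
pushleft(67): [67, 31, 41]
pushleft(95): [95, 67, 31, 41]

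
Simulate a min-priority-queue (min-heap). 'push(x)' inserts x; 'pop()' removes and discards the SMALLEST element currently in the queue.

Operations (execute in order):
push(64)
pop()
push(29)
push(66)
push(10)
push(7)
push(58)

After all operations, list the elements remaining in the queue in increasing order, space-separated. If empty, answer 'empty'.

push(64): heap contents = [64]
pop() → 64: heap contents = []
push(29): heap contents = [29]
push(66): heap contents = [29, 66]
push(10): heap contents = [10, 29, 66]
push(7): heap contents = [7, 10, 29, 66]
push(58): heap contents = [7, 10, 29, 58, 66]

Answer: 7 10 29 58 66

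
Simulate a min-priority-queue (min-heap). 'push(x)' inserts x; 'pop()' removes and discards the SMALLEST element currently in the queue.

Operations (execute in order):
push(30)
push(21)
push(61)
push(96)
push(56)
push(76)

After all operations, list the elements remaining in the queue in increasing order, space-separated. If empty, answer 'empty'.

Answer: 21 30 56 61 76 96

Derivation:
push(30): heap contents = [30]
push(21): heap contents = [21, 30]
push(61): heap contents = [21, 30, 61]
push(96): heap contents = [21, 30, 61, 96]
push(56): heap contents = [21, 30, 56, 61, 96]
push(76): heap contents = [21, 30, 56, 61, 76, 96]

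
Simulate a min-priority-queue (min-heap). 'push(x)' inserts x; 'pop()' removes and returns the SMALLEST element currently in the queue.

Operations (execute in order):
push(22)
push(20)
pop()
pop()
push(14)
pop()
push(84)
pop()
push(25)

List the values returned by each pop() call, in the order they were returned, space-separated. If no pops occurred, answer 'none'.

Answer: 20 22 14 84

Derivation:
push(22): heap contents = [22]
push(20): heap contents = [20, 22]
pop() → 20: heap contents = [22]
pop() → 22: heap contents = []
push(14): heap contents = [14]
pop() → 14: heap contents = []
push(84): heap contents = [84]
pop() → 84: heap contents = []
push(25): heap contents = [25]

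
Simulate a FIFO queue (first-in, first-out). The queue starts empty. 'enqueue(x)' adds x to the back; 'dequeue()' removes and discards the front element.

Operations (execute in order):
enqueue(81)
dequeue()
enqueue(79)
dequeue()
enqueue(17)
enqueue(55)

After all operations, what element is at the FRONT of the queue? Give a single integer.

enqueue(81): queue = [81]
dequeue(): queue = []
enqueue(79): queue = [79]
dequeue(): queue = []
enqueue(17): queue = [17]
enqueue(55): queue = [17, 55]

Answer: 17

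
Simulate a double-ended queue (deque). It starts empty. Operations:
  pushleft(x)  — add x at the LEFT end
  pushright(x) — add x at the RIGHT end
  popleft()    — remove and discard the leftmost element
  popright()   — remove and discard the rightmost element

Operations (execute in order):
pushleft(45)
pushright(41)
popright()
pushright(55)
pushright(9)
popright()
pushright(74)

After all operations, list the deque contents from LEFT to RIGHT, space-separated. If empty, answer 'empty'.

Answer: 45 55 74

Derivation:
pushleft(45): [45]
pushright(41): [45, 41]
popright(): [45]
pushright(55): [45, 55]
pushright(9): [45, 55, 9]
popright(): [45, 55]
pushright(74): [45, 55, 74]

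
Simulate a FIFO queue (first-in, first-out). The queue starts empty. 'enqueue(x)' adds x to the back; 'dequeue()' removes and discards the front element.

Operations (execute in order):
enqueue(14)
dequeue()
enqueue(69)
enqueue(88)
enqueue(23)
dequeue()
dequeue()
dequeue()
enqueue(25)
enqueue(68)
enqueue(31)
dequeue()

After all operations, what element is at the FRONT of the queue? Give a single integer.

enqueue(14): queue = [14]
dequeue(): queue = []
enqueue(69): queue = [69]
enqueue(88): queue = [69, 88]
enqueue(23): queue = [69, 88, 23]
dequeue(): queue = [88, 23]
dequeue(): queue = [23]
dequeue(): queue = []
enqueue(25): queue = [25]
enqueue(68): queue = [25, 68]
enqueue(31): queue = [25, 68, 31]
dequeue(): queue = [68, 31]

Answer: 68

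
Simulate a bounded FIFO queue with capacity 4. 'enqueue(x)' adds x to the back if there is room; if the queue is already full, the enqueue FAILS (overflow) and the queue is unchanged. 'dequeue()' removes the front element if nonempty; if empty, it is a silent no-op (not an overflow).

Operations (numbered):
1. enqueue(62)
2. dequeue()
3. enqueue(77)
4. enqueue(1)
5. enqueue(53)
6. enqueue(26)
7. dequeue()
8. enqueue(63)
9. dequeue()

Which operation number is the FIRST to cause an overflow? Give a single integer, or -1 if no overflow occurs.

1. enqueue(62): size=1
2. dequeue(): size=0
3. enqueue(77): size=1
4. enqueue(1): size=2
5. enqueue(53): size=3
6. enqueue(26): size=4
7. dequeue(): size=3
8. enqueue(63): size=4
9. dequeue(): size=3

Answer: -1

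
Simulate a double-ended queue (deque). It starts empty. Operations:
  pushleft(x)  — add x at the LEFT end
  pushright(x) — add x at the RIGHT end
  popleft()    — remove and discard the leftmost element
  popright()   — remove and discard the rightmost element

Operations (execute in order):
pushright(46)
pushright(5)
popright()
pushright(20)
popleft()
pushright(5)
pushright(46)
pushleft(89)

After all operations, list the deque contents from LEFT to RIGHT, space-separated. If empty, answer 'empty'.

Answer: 89 20 5 46

Derivation:
pushright(46): [46]
pushright(5): [46, 5]
popright(): [46]
pushright(20): [46, 20]
popleft(): [20]
pushright(5): [20, 5]
pushright(46): [20, 5, 46]
pushleft(89): [89, 20, 5, 46]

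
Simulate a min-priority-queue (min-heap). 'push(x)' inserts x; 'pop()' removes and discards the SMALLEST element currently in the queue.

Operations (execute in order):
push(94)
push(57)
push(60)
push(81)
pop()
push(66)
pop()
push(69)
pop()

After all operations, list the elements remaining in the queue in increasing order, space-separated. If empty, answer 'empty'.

Answer: 69 81 94

Derivation:
push(94): heap contents = [94]
push(57): heap contents = [57, 94]
push(60): heap contents = [57, 60, 94]
push(81): heap contents = [57, 60, 81, 94]
pop() → 57: heap contents = [60, 81, 94]
push(66): heap contents = [60, 66, 81, 94]
pop() → 60: heap contents = [66, 81, 94]
push(69): heap contents = [66, 69, 81, 94]
pop() → 66: heap contents = [69, 81, 94]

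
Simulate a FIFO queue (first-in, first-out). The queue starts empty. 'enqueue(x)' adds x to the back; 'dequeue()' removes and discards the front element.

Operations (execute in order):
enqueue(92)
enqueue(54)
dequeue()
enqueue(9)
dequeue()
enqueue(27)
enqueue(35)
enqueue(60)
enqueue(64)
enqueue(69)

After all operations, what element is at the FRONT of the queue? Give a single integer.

enqueue(92): queue = [92]
enqueue(54): queue = [92, 54]
dequeue(): queue = [54]
enqueue(9): queue = [54, 9]
dequeue(): queue = [9]
enqueue(27): queue = [9, 27]
enqueue(35): queue = [9, 27, 35]
enqueue(60): queue = [9, 27, 35, 60]
enqueue(64): queue = [9, 27, 35, 60, 64]
enqueue(69): queue = [9, 27, 35, 60, 64, 69]

Answer: 9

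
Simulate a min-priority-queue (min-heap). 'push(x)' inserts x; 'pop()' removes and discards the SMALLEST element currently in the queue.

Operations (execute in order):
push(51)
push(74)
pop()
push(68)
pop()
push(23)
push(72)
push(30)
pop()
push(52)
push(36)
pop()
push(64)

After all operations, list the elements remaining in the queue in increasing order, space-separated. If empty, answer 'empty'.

push(51): heap contents = [51]
push(74): heap contents = [51, 74]
pop() → 51: heap contents = [74]
push(68): heap contents = [68, 74]
pop() → 68: heap contents = [74]
push(23): heap contents = [23, 74]
push(72): heap contents = [23, 72, 74]
push(30): heap contents = [23, 30, 72, 74]
pop() → 23: heap contents = [30, 72, 74]
push(52): heap contents = [30, 52, 72, 74]
push(36): heap contents = [30, 36, 52, 72, 74]
pop() → 30: heap contents = [36, 52, 72, 74]
push(64): heap contents = [36, 52, 64, 72, 74]

Answer: 36 52 64 72 74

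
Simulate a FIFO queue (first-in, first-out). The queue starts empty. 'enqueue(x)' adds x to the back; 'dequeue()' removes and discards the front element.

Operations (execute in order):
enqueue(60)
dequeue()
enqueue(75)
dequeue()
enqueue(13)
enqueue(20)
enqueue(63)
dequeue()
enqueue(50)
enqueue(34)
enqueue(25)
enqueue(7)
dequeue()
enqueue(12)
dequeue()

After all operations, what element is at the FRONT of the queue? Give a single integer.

enqueue(60): queue = [60]
dequeue(): queue = []
enqueue(75): queue = [75]
dequeue(): queue = []
enqueue(13): queue = [13]
enqueue(20): queue = [13, 20]
enqueue(63): queue = [13, 20, 63]
dequeue(): queue = [20, 63]
enqueue(50): queue = [20, 63, 50]
enqueue(34): queue = [20, 63, 50, 34]
enqueue(25): queue = [20, 63, 50, 34, 25]
enqueue(7): queue = [20, 63, 50, 34, 25, 7]
dequeue(): queue = [63, 50, 34, 25, 7]
enqueue(12): queue = [63, 50, 34, 25, 7, 12]
dequeue(): queue = [50, 34, 25, 7, 12]

Answer: 50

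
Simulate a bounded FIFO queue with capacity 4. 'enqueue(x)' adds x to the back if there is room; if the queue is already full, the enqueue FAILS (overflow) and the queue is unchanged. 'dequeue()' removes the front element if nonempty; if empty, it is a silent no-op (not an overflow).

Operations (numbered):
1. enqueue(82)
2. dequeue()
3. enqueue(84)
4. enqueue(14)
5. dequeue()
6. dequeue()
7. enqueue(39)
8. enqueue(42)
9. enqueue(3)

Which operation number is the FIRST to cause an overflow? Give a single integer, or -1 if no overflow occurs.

Answer: -1

Derivation:
1. enqueue(82): size=1
2. dequeue(): size=0
3. enqueue(84): size=1
4. enqueue(14): size=2
5. dequeue(): size=1
6. dequeue(): size=0
7. enqueue(39): size=1
8. enqueue(42): size=2
9. enqueue(3): size=3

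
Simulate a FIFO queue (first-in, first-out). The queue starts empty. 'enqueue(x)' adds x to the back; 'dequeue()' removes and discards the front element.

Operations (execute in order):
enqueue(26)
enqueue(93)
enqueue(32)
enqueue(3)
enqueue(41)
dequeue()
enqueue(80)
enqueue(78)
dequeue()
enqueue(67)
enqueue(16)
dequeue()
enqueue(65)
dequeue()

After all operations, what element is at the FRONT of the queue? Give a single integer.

enqueue(26): queue = [26]
enqueue(93): queue = [26, 93]
enqueue(32): queue = [26, 93, 32]
enqueue(3): queue = [26, 93, 32, 3]
enqueue(41): queue = [26, 93, 32, 3, 41]
dequeue(): queue = [93, 32, 3, 41]
enqueue(80): queue = [93, 32, 3, 41, 80]
enqueue(78): queue = [93, 32, 3, 41, 80, 78]
dequeue(): queue = [32, 3, 41, 80, 78]
enqueue(67): queue = [32, 3, 41, 80, 78, 67]
enqueue(16): queue = [32, 3, 41, 80, 78, 67, 16]
dequeue(): queue = [3, 41, 80, 78, 67, 16]
enqueue(65): queue = [3, 41, 80, 78, 67, 16, 65]
dequeue(): queue = [41, 80, 78, 67, 16, 65]

Answer: 41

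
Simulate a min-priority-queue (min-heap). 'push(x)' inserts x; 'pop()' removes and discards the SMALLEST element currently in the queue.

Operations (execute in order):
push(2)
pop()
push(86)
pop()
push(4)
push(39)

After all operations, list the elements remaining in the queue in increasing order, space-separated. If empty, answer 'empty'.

push(2): heap contents = [2]
pop() → 2: heap contents = []
push(86): heap contents = [86]
pop() → 86: heap contents = []
push(4): heap contents = [4]
push(39): heap contents = [4, 39]

Answer: 4 39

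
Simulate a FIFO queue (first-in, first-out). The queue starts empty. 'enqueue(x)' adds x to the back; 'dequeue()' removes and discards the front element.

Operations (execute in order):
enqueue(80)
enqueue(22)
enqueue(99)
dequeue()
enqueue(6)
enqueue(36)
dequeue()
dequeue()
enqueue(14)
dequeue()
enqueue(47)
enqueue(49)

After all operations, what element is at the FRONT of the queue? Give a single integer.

enqueue(80): queue = [80]
enqueue(22): queue = [80, 22]
enqueue(99): queue = [80, 22, 99]
dequeue(): queue = [22, 99]
enqueue(6): queue = [22, 99, 6]
enqueue(36): queue = [22, 99, 6, 36]
dequeue(): queue = [99, 6, 36]
dequeue(): queue = [6, 36]
enqueue(14): queue = [6, 36, 14]
dequeue(): queue = [36, 14]
enqueue(47): queue = [36, 14, 47]
enqueue(49): queue = [36, 14, 47, 49]

Answer: 36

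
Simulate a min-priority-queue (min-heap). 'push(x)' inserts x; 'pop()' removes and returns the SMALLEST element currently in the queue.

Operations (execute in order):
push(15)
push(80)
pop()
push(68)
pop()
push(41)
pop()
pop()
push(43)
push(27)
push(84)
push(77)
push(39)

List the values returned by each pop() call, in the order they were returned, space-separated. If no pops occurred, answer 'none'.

push(15): heap contents = [15]
push(80): heap contents = [15, 80]
pop() → 15: heap contents = [80]
push(68): heap contents = [68, 80]
pop() → 68: heap contents = [80]
push(41): heap contents = [41, 80]
pop() → 41: heap contents = [80]
pop() → 80: heap contents = []
push(43): heap contents = [43]
push(27): heap contents = [27, 43]
push(84): heap contents = [27, 43, 84]
push(77): heap contents = [27, 43, 77, 84]
push(39): heap contents = [27, 39, 43, 77, 84]

Answer: 15 68 41 80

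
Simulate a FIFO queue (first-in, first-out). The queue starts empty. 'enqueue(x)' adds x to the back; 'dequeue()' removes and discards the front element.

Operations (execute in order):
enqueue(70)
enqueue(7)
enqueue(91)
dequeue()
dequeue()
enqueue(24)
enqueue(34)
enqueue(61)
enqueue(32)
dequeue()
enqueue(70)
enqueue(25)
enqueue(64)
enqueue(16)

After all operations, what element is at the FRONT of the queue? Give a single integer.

Answer: 24

Derivation:
enqueue(70): queue = [70]
enqueue(7): queue = [70, 7]
enqueue(91): queue = [70, 7, 91]
dequeue(): queue = [7, 91]
dequeue(): queue = [91]
enqueue(24): queue = [91, 24]
enqueue(34): queue = [91, 24, 34]
enqueue(61): queue = [91, 24, 34, 61]
enqueue(32): queue = [91, 24, 34, 61, 32]
dequeue(): queue = [24, 34, 61, 32]
enqueue(70): queue = [24, 34, 61, 32, 70]
enqueue(25): queue = [24, 34, 61, 32, 70, 25]
enqueue(64): queue = [24, 34, 61, 32, 70, 25, 64]
enqueue(16): queue = [24, 34, 61, 32, 70, 25, 64, 16]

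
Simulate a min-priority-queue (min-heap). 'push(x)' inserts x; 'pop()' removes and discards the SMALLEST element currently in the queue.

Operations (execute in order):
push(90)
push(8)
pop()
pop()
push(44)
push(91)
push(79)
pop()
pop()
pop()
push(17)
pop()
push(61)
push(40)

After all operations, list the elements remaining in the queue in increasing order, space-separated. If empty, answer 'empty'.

Answer: 40 61

Derivation:
push(90): heap contents = [90]
push(8): heap contents = [8, 90]
pop() → 8: heap contents = [90]
pop() → 90: heap contents = []
push(44): heap contents = [44]
push(91): heap contents = [44, 91]
push(79): heap contents = [44, 79, 91]
pop() → 44: heap contents = [79, 91]
pop() → 79: heap contents = [91]
pop() → 91: heap contents = []
push(17): heap contents = [17]
pop() → 17: heap contents = []
push(61): heap contents = [61]
push(40): heap contents = [40, 61]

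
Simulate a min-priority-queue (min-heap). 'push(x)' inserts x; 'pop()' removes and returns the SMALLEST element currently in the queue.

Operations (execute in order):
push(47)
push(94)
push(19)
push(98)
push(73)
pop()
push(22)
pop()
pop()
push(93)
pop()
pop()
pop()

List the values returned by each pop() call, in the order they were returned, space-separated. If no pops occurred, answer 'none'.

push(47): heap contents = [47]
push(94): heap contents = [47, 94]
push(19): heap contents = [19, 47, 94]
push(98): heap contents = [19, 47, 94, 98]
push(73): heap contents = [19, 47, 73, 94, 98]
pop() → 19: heap contents = [47, 73, 94, 98]
push(22): heap contents = [22, 47, 73, 94, 98]
pop() → 22: heap contents = [47, 73, 94, 98]
pop() → 47: heap contents = [73, 94, 98]
push(93): heap contents = [73, 93, 94, 98]
pop() → 73: heap contents = [93, 94, 98]
pop() → 93: heap contents = [94, 98]
pop() → 94: heap contents = [98]

Answer: 19 22 47 73 93 94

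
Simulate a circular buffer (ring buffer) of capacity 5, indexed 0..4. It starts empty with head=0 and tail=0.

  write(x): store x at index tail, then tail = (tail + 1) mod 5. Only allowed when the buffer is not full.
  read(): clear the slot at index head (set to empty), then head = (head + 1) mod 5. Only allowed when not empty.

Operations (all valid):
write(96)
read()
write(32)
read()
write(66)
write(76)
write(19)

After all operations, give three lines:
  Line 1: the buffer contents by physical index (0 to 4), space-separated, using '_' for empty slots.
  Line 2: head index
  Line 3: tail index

Answer: _ _ 66 76 19
2
0

Derivation:
write(96): buf=[96 _ _ _ _], head=0, tail=1, size=1
read(): buf=[_ _ _ _ _], head=1, tail=1, size=0
write(32): buf=[_ 32 _ _ _], head=1, tail=2, size=1
read(): buf=[_ _ _ _ _], head=2, tail=2, size=0
write(66): buf=[_ _ 66 _ _], head=2, tail=3, size=1
write(76): buf=[_ _ 66 76 _], head=2, tail=4, size=2
write(19): buf=[_ _ 66 76 19], head=2, tail=0, size=3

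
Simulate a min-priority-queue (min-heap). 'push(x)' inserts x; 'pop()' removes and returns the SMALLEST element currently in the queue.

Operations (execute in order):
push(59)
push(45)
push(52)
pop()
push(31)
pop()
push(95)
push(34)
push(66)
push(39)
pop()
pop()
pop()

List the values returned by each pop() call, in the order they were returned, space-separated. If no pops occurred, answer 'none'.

Answer: 45 31 34 39 52

Derivation:
push(59): heap contents = [59]
push(45): heap contents = [45, 59]
push(52): heap contents = [45, 52, 59]
pop() → 45: heap contents = [52, 59]
push(31): heap contents = [31, 52, 59]
pop() → 31: heap contents = [52, 59]
push(95): heap contents = [52, 59, 95]
push(34): heap contents = [34, 52, 59, 95]
push(66): heap contents = [34, 52, 59, 66, 95]
push(39): heap contents = [34, 39, 52, 59, 66, 95]
pop() → 34: heap contents = [39, 52, 59, 66, 95]
pop() → 39: heap contents = [52, 59, 66, 95]
pop() → 52: heap contents = [59, 66, 95]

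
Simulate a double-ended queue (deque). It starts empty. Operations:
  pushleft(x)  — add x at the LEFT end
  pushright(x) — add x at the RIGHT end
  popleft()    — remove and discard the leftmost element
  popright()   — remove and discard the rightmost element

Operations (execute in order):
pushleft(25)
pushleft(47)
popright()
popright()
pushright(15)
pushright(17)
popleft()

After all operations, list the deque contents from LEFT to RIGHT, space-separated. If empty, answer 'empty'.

pushleft(25): [25]
pushleft(47): [47, 25]
popright(): [47]
popright(): []
pushright(15): [15]
pushright(17): [15, 17]
popleft(): [17]

Answer: 17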